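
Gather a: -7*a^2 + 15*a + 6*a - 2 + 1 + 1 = -7*a^2 + 21*a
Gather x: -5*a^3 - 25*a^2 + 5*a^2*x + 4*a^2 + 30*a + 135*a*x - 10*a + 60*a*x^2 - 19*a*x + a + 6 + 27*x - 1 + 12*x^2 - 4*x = -5*a^3 - 21*a^2 + 21*a + x^2*(60*a + 12) + x*(5*a^2 + 116*a + 23) + 5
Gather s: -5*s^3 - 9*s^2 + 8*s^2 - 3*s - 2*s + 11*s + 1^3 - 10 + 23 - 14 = -5*s^3 - s^2 + 6*s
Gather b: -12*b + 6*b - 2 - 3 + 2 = -6*b - 3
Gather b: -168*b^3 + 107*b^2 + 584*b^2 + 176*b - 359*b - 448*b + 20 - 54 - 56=-168*b^3 + 691*b^2 - 631*b - 90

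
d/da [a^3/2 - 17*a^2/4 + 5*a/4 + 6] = 3*a^2/2 - 17*a/2 + 5/4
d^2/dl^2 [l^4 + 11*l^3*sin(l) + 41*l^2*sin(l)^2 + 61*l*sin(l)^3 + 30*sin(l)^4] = -11*l^3*sin(l) - 164*l^2*sin(l)^2 + 66*l^2*cos(l) + 94*l^2 - 549*l*sin(l)^3 + 328*l*sin(l)*cos(l) + 432*l*sin(l) - 480*sin(l)^4 + 366*sin(l)^2*cos(l) + 442*sin(l)^2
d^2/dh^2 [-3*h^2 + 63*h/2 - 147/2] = -6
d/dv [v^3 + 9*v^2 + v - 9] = 3*v^2 + 18*v + 1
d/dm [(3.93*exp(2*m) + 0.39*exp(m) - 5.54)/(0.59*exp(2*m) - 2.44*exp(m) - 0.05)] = (-9.8193*exp(2*m) + 6.1442*exp(m) - 13.5371)*exp(m)/(0.3481*exp(4*m) - 2.8792*exp(3*m) + 5.8946*exp(2*m) + 0.244*exp(m) + 0.0025)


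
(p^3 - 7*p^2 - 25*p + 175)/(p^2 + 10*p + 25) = (p^2 - 12*p + 35)/(p + 5)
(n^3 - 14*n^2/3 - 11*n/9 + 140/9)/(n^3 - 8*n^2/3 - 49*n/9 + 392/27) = 3*(3*n^2 - 7*n - 20)/(9*n^2 - 3*n - 56)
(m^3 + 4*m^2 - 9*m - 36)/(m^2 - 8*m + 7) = (m^3 + 4*m^2 - 9*m - 36)/(m^2 - 8*m + 7)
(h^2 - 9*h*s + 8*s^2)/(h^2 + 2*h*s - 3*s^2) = (h - 8*s)/(h + 3*s)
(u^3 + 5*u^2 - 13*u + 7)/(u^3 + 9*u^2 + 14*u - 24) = (u^2 + 6*u - 7)/(u^2 + 10*u + 24)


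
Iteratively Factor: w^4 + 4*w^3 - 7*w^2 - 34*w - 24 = (w + 1)*(w^3 + 3*w^2 - 10*w - 24) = (w - 3)*(w + 1)*(w^2 + 6*w + 8) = (w - 3)*(w + 1)*(w + 4)*(w + 2)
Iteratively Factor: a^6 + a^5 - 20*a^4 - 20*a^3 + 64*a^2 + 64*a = (a + 1)*(a^5 - 20*a^3 + 64*a) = (a + 1)*(a + 4)*(a^4 - 4*a^3 - 4*a^2 + 16*a) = (a + 1)*(a + 2)*(a + 4)*(a^3 - 6*a^2 + 8*a) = (a - 2)*(a + 1)*(a + 2)*(a + 4)*(a^2 - 4*a) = (a - 4)*(a - 2)*(a + 1)*(a + 2)*(a + 4)*(a)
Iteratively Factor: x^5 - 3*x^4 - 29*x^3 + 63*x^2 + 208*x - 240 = (x - 5)*(x^4 + 2*x^3 - 19*x^2 - 32*x + 48) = (x - 5)*(x + 3)*(x^3 - x^2 - 16*x + 16) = (x - 5)*(x + 3)*(x + 4)*(x^2 - 5*x + 4) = (x - 5)*(x - 4)*(x + 3)*(x + 4)*(x - 1)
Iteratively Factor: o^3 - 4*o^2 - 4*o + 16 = (o + 2)*(o^2 - 6*o + 8) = (o - 4)*(o + 2)*(o - 2)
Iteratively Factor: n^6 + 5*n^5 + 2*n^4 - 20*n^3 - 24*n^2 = (n + 3)*(n^5 + 2*n^4 - 4*n^3 - 8*n^2) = (n + 2)*(n + 3)*(n^4 - 4*n^2) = n*(n + 2)*(n + 3)*(n^3 - 4*n) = n*(n + 2)^2*(n + 3)*(n^2 - 2*n) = n^2*(n + 2)^2*(n + 3)*(n - 2)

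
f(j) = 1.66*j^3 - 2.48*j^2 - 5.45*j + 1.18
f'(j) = 4.98*j^2 - 4.96*j - 5.45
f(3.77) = 34.33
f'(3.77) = 46.63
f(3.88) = 39.66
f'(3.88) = 50.28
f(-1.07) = 2.14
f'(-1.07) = 5.56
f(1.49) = -6.96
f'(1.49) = -1.78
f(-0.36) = 2.74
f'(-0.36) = -3.02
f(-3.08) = -54.06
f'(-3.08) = 57.07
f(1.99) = -6.40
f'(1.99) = 4.40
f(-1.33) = 0.14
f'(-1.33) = 9.96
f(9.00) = 961.39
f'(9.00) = 353.29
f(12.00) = 2447.14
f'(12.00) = 652.15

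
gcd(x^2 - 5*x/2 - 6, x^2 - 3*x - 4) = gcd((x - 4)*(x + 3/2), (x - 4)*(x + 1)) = x - 4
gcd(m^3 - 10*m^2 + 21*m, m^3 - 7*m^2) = m^2 - 7*m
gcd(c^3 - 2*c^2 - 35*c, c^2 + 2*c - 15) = c + 5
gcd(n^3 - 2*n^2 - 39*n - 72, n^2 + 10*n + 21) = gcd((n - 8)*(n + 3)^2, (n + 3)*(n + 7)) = n + 3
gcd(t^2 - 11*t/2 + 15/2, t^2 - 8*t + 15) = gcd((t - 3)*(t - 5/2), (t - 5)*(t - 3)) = t - 3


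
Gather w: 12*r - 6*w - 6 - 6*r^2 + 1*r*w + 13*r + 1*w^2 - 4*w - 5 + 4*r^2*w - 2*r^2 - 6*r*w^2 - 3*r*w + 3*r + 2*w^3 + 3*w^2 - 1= -8*r^2 + 28*r + 2*w^3 + w^2*(4 - 6*r) + w*(4*r^2 - 2*r - 10) - 12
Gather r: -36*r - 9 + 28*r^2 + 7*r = 28*r^2 - 29*r - 9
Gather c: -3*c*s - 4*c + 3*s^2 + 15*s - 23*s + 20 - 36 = c*(-3*s - 4) + 3*s^2 - 8*s - 16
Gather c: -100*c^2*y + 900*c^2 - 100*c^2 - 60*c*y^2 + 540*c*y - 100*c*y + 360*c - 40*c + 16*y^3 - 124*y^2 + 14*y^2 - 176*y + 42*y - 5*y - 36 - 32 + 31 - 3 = c^2*(800 - 100*y) + c*(-60*y^2 + 440*y + 320) + 16*y^3 - 110*y^2 - 139*y - 40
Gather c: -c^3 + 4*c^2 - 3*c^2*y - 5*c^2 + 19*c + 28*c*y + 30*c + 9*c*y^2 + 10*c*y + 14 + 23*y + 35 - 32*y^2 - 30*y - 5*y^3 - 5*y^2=-c^3 + c^2*(-3*y - 1) + c*(9*y^2 + 38*y + 49) - 5*y^3 - 37*y^2 - 7*y + 49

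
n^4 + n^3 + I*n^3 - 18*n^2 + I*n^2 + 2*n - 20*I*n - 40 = (n - 4)*(n + 5)*(n - I)*(n + 2*I)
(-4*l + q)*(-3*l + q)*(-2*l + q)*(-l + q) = 24*l^4 - 50*l^3*q + 35*l^2*q^2 - 10*l*q^3 + q^4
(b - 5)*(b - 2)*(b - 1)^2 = b^4 - 9*b^3 + 25*b^2 - 27*b + 10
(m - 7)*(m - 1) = m^2 - 8*m + 7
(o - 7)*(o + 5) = o^2 - 2*o - 35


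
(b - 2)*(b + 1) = b^2 - b - 2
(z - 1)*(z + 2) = z^2 + z - 2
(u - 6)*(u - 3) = u^2 - 9*u + 18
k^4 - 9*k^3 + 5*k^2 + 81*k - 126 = (k - 7)*(k - 3)*(k - 2)*(k + 3)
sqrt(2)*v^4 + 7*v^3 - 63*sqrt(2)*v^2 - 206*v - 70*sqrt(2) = (v - 5*sqrt(2))*(v + sqrt(2))*(v + 7*sqrt(2))*(sqrt(2)*v + 1)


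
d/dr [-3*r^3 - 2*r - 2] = -9*r^2 - 2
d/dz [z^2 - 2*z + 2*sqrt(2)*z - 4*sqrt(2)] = 2*z - 2 + 2*sqrt(2)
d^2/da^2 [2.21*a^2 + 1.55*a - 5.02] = 4.42000000000000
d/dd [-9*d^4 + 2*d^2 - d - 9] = -36*d^3 + 4*d - 1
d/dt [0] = 0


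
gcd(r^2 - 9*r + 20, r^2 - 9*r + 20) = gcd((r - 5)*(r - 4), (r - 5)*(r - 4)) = r^2 - 9*r + 20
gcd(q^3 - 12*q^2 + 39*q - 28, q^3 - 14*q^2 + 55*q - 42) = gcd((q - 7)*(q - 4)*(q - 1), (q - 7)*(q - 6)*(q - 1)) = q^2 - 8*q + 7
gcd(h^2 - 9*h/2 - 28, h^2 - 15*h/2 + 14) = 1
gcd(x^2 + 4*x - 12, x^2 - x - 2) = x - 2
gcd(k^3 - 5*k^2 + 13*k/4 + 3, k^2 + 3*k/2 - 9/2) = k - 3/2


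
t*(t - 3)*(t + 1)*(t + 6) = t^4 + 4*t^3 - 15*t^2 - 18*t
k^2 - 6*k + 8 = (k - 4)*(k - 2)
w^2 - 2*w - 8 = (w - 4)*(w + 2)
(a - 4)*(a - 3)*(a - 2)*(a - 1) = a^4 - 10*a^3 + 35*a^2 - 50*a + 24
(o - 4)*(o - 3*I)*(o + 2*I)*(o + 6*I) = o^4 - 4*o^3 + 5*I*o^3 + 12*o^2 - 20*I*o^2 - 48*o + 36*I*o - 144*I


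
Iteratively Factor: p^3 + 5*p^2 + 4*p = (p + 4)*(p^2 + p) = (p + 1)*(p + 4)*(p)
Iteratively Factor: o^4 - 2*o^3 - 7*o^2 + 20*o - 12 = (o - 2)*(o^3 - 7*o + 6) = (o - 2)^2*(o^2 + 2*o - 3) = (o - 2)^2*(o + 3)*(o - 1)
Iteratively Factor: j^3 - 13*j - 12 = (j + 1)*(j^2 - j - 12) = (j + 1)*(j + 3)*(j - 4)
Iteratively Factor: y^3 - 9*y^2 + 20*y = (y - 5)*(y^2 - 4*y) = (y - 5)*(y - 4)*(y)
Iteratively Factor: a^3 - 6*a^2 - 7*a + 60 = (a - 4)*(a^2 - 2*a - 15) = (a - 5)*(a - 4)*(a + 3)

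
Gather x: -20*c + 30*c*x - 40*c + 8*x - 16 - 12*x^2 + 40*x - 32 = -60*c - 12*x^2 + x*(30*c + 48) - 48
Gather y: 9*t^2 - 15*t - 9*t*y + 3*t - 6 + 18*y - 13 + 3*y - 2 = 9*t^2 - 12*t + y*(21 - 9*t) - 21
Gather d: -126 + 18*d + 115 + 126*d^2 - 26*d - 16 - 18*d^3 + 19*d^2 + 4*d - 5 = -18*d^3 + 145*d^2 - 4*d - 32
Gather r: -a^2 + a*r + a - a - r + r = -a^2 + a*r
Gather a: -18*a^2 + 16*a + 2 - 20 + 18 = -18*a^2 + 16*a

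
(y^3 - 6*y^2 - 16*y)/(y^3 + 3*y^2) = (y^2 - 6*y - 16)/(y*(y + 3))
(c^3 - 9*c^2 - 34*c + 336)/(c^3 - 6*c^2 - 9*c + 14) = (c^2 - 2*c - 48)/(c^2 + c - 2)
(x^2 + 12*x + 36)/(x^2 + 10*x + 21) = (x^2 + 12*x + 36)/(x^2 + 10*x + 21)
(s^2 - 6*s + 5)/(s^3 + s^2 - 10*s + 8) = (s - 5)/(s^2 + 2*s - 8)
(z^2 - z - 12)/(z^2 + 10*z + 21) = (z - 4)/(z + 7)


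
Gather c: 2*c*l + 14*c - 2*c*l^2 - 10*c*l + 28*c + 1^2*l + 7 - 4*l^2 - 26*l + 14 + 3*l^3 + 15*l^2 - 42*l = c*(-2*l^2 - 8*l + 42) + 3*l^3 + 11*l^2 - 67*l + 21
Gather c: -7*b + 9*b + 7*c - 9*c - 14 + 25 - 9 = 2*b - 2*c + 2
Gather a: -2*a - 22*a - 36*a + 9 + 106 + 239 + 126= 480 - 60*a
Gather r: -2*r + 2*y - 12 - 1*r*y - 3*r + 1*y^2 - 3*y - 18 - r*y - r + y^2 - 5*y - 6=r*(-2*y - 6) + 2*y^2 - 6*y - 36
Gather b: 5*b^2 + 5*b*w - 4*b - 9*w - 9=5*b^2 + b*(5*w - 4) - 9*w - 9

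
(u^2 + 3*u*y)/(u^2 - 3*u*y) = (u + 3*y)/(u - 3*y)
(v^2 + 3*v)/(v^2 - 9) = v/(v - 3)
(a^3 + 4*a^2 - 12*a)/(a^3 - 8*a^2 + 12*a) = (a + 6)/(a - 6)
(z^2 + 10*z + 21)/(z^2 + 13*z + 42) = (z + 3)/(z + 6)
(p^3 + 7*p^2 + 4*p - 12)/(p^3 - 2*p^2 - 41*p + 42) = (p + 2)/(p - 7)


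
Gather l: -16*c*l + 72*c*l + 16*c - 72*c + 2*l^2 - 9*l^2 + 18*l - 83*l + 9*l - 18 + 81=-56*c - 7*l^2 + l*(56*c - 56) + 63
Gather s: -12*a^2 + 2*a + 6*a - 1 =-12*a^2 + 8*a - 1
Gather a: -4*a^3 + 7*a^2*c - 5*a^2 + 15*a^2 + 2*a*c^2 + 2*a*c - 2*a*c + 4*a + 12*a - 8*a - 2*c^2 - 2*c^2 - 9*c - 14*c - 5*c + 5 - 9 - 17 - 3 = -4*a^3 + a^2*(7*c + 10) + a*(2*c^2 + 8) - 4*c^2 - 28*c - 24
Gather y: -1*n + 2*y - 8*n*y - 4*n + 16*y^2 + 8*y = -5*n + 16*y^2 + y*(10 - 8*n)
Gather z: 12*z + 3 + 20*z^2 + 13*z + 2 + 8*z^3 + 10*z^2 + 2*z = 8*z^3 + 30*z^2 + 27*z + 5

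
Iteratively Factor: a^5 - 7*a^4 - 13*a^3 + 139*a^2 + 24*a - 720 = (a + 3)*(a^4 - 10*a^3 + 17*a^2 + 88*a - 240) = (a - 5)*(a + 3)*(a^3 - 5*a^2 - 8*a + 48) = (a - 5)*(a + 3)^2*(a^2 - 8*a + 16) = (a - 5)*(a - 4)*(a + 3)^2*(a - 4)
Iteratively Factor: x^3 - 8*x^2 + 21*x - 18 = (x - 3)*(x^2 - 5*x + 6) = (x - 3)*(x - 2)*(x - 3)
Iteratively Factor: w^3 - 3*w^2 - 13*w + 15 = (w - 5)*(w^2 + 2*w - 3) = (w - 5)*(w + 3)*(w - 1)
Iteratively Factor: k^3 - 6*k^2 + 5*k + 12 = (k - 3)*(k^2 - 3*k - 4) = (k - 3)*(k + 1)*(k - 4)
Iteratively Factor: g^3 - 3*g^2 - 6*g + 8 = (g - 1)*(g^2 - 2*g - 8) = (g - 1)*(g + 2)*(g - 4)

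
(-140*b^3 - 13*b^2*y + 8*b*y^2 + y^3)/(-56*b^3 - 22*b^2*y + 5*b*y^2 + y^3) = (5*b + y)/(2*b + y)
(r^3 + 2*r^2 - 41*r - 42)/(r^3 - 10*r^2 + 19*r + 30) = (r + 7)/(r - 5)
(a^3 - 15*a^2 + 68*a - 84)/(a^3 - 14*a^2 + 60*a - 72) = (a - 7)/(a - 6)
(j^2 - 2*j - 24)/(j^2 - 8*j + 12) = (j + 4)/(j - 2)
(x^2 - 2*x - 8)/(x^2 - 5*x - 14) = (x - 4)/(x - 7)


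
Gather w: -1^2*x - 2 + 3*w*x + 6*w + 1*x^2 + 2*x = w*(3*x + 6) + x^2 + x - 2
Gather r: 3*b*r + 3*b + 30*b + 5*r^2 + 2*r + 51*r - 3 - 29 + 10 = 33*b + 5*r^2 + r*(3*b + 53) - 22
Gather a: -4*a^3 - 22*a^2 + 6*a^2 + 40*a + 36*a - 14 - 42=-4*a^3 - 16*a^2 + 76*a - 56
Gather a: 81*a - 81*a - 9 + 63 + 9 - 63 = 0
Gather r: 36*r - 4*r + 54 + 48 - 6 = 32*r + 96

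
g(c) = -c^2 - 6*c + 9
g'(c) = -2*c - 6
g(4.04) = -31.56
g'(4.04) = -14.08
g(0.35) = 6.78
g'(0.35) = -6.70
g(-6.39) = 6.51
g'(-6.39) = 6.78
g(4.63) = -40.22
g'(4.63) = -15.26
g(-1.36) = 15.31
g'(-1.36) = -3.28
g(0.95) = 2.40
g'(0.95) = -7.90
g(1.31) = -0.58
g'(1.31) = -8.62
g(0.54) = 5.47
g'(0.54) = -7.08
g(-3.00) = 18.00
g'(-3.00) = 0.00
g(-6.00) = 9.00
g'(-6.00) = 6.00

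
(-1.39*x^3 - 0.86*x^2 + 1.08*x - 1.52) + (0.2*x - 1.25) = -1.39*x^3 - 0.86*x^2 + 1.28*x - 2.77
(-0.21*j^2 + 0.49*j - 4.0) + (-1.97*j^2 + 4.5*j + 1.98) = -2.18*j^2 + 4.99*j - 2.02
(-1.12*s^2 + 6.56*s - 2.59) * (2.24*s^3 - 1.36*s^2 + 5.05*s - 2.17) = -2.5088*s^5 + 16.2176*s^4 - 20.3792*s^3 + 39.0808*s^2 - 27.3147*s + 5.6203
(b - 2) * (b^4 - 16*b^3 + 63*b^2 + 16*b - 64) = b^5 - 18*b^4 + 95*b^3 - 110*b^2 - 96*b + 128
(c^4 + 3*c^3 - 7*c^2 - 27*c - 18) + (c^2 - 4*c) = c^4 + 3*c^3 - 6*c^2 - 31*c - 18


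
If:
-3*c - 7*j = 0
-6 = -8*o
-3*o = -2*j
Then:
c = -21/8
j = 9/8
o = 3/4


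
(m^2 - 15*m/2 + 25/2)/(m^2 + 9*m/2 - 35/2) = (m - 5)/(m + 7)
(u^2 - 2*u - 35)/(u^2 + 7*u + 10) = (u - 7)/(u + 2)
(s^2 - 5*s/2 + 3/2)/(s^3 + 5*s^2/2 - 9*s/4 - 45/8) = 4*(s - 1)/(4*s^2 + 16*s + 15)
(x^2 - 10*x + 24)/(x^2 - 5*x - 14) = (-x^2 + 10*x - 24)/(-x^2 + 5*x + 14)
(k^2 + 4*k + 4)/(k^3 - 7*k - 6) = (k + 2)/(k^2 - 2*k - 3)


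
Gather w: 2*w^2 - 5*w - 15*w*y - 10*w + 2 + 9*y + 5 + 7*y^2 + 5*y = 2*w^2 + w*(-15*y - 15) + 7*y^2 + 14*y + 7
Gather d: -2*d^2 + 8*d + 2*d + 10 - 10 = -2*d^2 + 10*d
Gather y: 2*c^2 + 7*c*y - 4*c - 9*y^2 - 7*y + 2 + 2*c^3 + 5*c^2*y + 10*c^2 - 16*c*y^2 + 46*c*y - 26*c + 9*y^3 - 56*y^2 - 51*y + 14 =2*c^3 + 12*c^2 - 30*c + 9*y^3 + y^2*(-16*c - 65) + y*(5*c^2 + 53*c - 58) + 16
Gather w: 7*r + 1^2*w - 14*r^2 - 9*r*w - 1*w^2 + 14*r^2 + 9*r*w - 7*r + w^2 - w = 0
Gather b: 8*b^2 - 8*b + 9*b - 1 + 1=8*b^2 + b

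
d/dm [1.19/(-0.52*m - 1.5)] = 0.6188/(0.52*m + 1.5)^2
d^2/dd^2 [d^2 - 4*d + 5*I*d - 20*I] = 2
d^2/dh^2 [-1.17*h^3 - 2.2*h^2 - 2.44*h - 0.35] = -7.02*h - 4.4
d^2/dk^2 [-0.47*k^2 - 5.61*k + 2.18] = -0.940000000000000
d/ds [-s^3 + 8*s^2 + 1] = s*(16 - 3*s)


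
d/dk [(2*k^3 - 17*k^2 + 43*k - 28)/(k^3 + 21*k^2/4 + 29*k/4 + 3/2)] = 8*(55*k^4 - 114*k^3 - 512*k^2 + 486*k + 535)/(16*k^6 + 168*k^5 + 673*k^4 + 1266*k^3 + 1093*k^2 + 348*k + 36)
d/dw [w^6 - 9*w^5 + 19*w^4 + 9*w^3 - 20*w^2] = w*(6*w^4 - 45*w^3 + 76*w^2 + 27*w - 40)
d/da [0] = 0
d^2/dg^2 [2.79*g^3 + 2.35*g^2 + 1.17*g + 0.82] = 16.74*g + 4.7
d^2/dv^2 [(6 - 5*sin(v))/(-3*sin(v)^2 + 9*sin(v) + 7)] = (45*sin(v)^5 - 81*sin(v)^4 + 1026*sin(v)^3 - 981*sin(v)^2 - 979*sin(v) + 1854)/(-3*sin(v)^2 + 9*sin(v) + 7)^3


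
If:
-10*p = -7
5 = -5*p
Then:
No Solution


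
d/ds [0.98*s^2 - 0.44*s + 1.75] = 1.96*s - 0.44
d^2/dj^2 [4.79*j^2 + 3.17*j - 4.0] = 9.58000000000000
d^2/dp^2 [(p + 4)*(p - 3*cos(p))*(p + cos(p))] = 2*p^2*cos(p) + 8*sqrt(2)*p*sin(p + pi/4) + 6*p*cos(2*p) + 6*p + 16*sin(p) + 6*sin(2*p) - 4*cos(p) + 24*cos(2*p) + 8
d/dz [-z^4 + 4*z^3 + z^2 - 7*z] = -4*z^3 + 12*z^2 + 2*z - 7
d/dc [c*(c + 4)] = 2*c + 4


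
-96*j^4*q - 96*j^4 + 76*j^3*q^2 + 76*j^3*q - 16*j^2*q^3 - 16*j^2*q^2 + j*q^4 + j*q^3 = (-8*j + q)*(-6*j + q)*(-2*j + q)*(j*q + j)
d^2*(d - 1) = d^3 - d^2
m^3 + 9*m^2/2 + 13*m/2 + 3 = (m + 1)*(m + 3/2)*(m + 2)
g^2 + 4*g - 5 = (g - 1)*(g + 5)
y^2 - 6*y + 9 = (y - 3)^2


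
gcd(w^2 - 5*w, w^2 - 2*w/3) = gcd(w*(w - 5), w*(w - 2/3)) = w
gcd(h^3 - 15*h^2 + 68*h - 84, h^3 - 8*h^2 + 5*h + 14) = h^2 - 9*h + 14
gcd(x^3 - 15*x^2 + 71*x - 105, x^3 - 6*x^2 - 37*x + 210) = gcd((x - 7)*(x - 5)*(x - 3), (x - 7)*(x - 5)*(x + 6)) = x^2 - 12*x + 35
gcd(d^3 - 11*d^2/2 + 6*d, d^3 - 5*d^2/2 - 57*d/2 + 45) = d - 3/2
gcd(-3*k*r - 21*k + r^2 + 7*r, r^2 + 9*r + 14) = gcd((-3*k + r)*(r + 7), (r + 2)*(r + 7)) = r + 7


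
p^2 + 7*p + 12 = (p + 3)*(p + 4)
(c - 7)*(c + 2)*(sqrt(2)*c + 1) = sqrt(2)*c^3 - 5*sqrt(2)*c^2 + c^2 - 14*sqrt(2)*c - 5*c - 14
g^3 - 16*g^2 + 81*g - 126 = (g - 7)*(g - 6)*(g - 3)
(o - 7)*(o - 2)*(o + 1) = o^3 - 8*o^2 + 5*o + 14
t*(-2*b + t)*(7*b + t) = -14*b^2*t + 5*b*t^2 + t^3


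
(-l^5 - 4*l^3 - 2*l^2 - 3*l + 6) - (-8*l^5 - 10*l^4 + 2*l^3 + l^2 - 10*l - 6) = 7*l^5 + 10*l^4 - 6*l^3 - 3*l^2 + 7*l + 12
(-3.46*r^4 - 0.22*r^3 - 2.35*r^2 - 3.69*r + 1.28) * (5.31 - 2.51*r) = 8.6846*r^5 - 17.8204*r^4 + 4.7303*r^3 - 3.2166*r^2 - 22.8067*r + 6.7968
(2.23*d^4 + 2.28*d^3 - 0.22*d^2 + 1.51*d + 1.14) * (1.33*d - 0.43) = 2.9659*d^5 + 2.0735*d^4 - 1.273*d^3 + 2.1029*d^2 + 0.8669*d - 0.4902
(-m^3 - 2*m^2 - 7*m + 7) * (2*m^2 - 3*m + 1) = -2*m^5 - m^4 - 9*m^3 + 33*m^2 - 28*m + 7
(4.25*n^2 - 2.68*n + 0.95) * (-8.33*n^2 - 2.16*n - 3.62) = -35.4025*n^4 + 13.1444*n^3 - 17.5097*n^2 + 7.6496*n - 3.439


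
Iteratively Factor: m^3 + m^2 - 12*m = (m)*(m^2 + m - 12) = m*(m + 4)*(m - 3)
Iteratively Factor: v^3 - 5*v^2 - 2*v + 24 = (v - 3)*(v^2 - 2*v - 8) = (v - 3)*(v + 2)*(v - 4)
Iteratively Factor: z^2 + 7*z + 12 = (z + 3)*(z + 4)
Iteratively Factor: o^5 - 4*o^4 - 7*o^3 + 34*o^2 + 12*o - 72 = (o - 2)*(o^4 - 2*o^3 - 11*o^2 + 12*o + 36) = (o - 3)*(o - 2)*(o^3 + o^2 - 8*o - 12) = (o - 3)*(o - 2)*(o + 2)*(o^2 - o - 6) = (o - 3)^2*(o - 2)*(o + 2)*(o + 2)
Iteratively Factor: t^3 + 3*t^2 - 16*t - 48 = (t + 4)*(t^2 - t - 12) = (t - 4)*(t + 4)*(t + 3)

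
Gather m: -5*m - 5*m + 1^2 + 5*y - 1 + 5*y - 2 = -10*m + 10*y - 2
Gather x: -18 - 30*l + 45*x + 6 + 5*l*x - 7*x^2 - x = -30*l - 7*x^2 + x*(5*l + 44) - 12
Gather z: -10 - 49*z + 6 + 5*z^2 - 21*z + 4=5*z^2 - 70*z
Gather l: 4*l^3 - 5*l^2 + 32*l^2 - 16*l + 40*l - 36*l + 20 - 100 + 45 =4*l^3 + 27*l^2 - 12*l - 35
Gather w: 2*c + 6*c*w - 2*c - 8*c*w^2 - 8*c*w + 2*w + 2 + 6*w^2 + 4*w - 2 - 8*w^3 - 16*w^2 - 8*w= -8*w^3 + w^2*(-8*c - 10) + w*(-2*c - 2)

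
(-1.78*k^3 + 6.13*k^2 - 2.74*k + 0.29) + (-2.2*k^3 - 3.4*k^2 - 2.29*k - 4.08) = -3.98*k^3 + 2.73*k^2 - 5.03*k - 3.79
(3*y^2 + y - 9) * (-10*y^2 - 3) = -30*y^4 - 10*y^3 + 81*y^2 - 3*y + 27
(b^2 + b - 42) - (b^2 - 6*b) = 7*b - 42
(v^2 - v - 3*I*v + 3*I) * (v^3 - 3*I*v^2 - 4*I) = v^5 - v^4 - 6*I*v^4 - 9*v^3 + 6*I*v^3 + 9*v^2 - 4*I*v^2 - 12*v + 4*I*v + 12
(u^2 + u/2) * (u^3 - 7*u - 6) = u^5 + u^4/2 - 7*u^3 - 19*u^2/2 - 3*u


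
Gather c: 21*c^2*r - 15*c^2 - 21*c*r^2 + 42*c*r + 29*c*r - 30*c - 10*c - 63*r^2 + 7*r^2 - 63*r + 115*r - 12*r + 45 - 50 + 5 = c^2*(21*r - 15) + c*(-21*r^2 + 71*r - 40) - 56*r^2 + 40*r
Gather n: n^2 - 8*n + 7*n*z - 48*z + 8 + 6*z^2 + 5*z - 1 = n^2 + n*(7*z - 8) + 6*z^2 - 43*z + 7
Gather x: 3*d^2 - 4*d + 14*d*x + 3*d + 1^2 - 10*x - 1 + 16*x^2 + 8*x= 3*d^2 - d + 16*x^2 + x*(14*d - 2)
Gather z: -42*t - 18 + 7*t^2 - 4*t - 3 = 7*t^2 - 46*t - 21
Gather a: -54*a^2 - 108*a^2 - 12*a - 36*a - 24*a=-162*a^2 - 72*a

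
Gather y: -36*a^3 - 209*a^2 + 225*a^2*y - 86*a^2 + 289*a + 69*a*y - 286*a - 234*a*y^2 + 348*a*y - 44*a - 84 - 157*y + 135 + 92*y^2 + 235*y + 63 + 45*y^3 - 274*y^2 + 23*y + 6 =-36*a^3 - 295*a^2 - 41*a + 45*y^3 + y^2*(-234*a - 182) + y*(225*a^2 + 417*a + 101) + 120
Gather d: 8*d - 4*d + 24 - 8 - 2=4*d + 14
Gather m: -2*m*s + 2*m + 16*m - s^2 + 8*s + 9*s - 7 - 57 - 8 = m*(18 - 2*s) - s^2 + 17*s - 72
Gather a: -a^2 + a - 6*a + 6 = -a^2 - 5*a + 6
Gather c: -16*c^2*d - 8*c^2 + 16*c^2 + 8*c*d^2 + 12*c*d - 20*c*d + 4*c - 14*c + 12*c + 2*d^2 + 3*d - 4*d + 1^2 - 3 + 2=c^2*(8 - 16*d) + c*(8*d^2 - 8*d + 2) + 2*d^2 - d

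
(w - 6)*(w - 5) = w^2 - 11*w + 30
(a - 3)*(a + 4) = a^2 + a - 12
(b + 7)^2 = b^2 + 14*b + 49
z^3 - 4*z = z*(z - 2)*(z + 2)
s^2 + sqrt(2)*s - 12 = (s - 2*sqrt(2))*(s + 3*sqrt(2))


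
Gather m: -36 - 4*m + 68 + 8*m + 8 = 4*m + 40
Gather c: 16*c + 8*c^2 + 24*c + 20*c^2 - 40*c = 28*c^2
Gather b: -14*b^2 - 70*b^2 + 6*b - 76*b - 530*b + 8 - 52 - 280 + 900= -84*b^2 - 600*b + 576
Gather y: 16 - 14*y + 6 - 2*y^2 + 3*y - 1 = -2*y^2 - 11*y + 21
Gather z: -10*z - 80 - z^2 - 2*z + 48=-z^2 - 12*z - 32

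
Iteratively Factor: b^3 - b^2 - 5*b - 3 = (b + 1)*(b^2 - 2*b - 3) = (b + 1)^2*(b - 3)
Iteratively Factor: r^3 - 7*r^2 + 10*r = (r - 5)*(r^2 - 2*r) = r*(r - 5)*(r - 2)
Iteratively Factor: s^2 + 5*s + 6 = (s + 3)*(s + 2)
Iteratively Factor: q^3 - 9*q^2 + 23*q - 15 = (q - 5)*(q^2 - 4*q + 3) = (q - 5)*(q - 1)*(q - 3)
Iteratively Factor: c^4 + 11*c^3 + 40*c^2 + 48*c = (c + 3)*(c^3 + 8*c^2 + 16*c) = c*(c + 3)*(c^2 + 8*c + 16) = c*(c + 3)*(c + 4)*(c + 4)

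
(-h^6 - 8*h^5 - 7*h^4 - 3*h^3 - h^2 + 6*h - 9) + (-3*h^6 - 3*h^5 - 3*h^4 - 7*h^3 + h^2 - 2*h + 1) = -4*h^6 - 11*h^5 - 10*h^4 - 10*h^3 + 4*h - 8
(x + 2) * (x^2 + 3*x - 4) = x^3 + 5*x^2 + 2*x - 8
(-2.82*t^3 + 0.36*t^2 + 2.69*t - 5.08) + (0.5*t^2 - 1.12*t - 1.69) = -2.82*t^3 + 0.86*t^2 + 1.57*t - 6.77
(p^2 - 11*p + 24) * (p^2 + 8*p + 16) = p^4 - 3*p^3 - 48*p^2 + 16*p + 384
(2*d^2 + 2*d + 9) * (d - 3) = 2*d^3 - 4*d^2 + 3*d - 27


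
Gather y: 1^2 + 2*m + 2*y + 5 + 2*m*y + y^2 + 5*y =2*m + y^2 + y*(2*m + 7) + 6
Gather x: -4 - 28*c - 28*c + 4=-56*c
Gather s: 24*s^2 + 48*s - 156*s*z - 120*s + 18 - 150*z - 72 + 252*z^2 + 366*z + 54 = 24*s^2 + s*(-156*z - 72) + 252*z^2 + 216*z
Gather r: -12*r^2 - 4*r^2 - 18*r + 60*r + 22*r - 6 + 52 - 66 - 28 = -16*r^2 + 64*r - 48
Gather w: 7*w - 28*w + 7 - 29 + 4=-21*w - 18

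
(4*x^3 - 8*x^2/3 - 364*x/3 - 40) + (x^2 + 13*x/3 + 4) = 4*x^3 - 5*x^2/3 - 117*x - 36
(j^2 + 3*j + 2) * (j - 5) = j^3 - 2*j^2 - 13*j - 10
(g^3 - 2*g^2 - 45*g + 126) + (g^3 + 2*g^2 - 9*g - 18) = 2*g^3 - 54*g + 108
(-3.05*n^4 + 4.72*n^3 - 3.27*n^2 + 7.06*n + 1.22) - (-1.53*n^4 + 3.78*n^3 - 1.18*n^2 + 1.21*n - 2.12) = -1.52*n^4 + 0.94*n^3 - 2.09*n^2 + 5.85*n + 3.34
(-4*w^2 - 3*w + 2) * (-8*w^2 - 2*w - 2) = 32*w^4 + 32*w^3 - 2*w^2 + 2*w - 4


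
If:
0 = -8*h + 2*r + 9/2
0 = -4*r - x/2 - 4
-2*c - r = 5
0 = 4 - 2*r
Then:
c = -7/2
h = 17/16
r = 2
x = -24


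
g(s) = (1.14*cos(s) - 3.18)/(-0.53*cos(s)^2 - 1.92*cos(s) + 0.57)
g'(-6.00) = 0.73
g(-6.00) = 1.18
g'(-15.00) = -0.56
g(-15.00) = -2.35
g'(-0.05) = -0.12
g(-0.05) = 1.09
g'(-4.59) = 7.88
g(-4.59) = -4.17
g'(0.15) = 0.36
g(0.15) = 1.11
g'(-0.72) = -3.67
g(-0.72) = 1.98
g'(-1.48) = -37.39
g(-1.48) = -7.86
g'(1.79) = 4.95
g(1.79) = -3.56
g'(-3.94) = 0.74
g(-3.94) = -2.41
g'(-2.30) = -0.84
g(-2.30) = -2.44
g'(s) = (-1.06*sin(s)*cos(s) - 1.92*sin(s))*(1.14*cos(s) - 3.18)/(-0.53*cos(s)^2 - 1.92*cos(s) + 0.57)^2 - 1.14*sin(s)/(-0.53*cos(s)^2 - 1.92*cos(s) + 0.57)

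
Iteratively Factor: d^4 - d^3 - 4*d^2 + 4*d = (d - 2)*(d^3 + d^2 - 2*d) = d*(d - 2)*(d^2 + d - 2) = d*(d - 2)*(d - 1)*(d + 2)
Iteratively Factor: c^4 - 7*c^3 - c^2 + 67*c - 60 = (c - 1)*(c^3 - 6*c^2 - 7*c + 60) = (c - 4)*(c - 1)*(c^2 - 2*c - 15) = (c - 4)*(c - 1)*(c + 3)*(c - 5)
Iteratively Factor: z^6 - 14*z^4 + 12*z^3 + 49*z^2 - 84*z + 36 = (z + 3)*(z^5 - 3*z^4 - 5*z^3 + 27*z^2 - 32*z + 12) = (z + 3)^2*(z^4 - 6*z^3 + 13*z^2 - 12*z + 4) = (z - 2)*(z + 3)^2*(z^3 - 4*z^2 + 5*z - 2) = (z - 2)*(z - 1)*(z + 3)^2*(z^2 - 3*z + 2) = (z - 2)*(z - 1)^2*(z + 3)^2*(z - 2)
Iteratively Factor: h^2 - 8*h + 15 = (h - 3)*(h - 5)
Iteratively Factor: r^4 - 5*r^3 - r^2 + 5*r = (r - 5)*(r^3 - r) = r*(r - 5)*(r^2 - 1) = r*(r - 5)*(r + 1)*(r - 1)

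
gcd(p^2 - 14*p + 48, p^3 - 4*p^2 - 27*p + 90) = p - 6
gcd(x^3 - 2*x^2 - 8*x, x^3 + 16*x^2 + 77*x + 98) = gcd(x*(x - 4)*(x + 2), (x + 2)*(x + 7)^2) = x + 2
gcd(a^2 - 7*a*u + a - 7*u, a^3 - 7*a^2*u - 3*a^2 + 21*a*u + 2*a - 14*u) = -a + 7*u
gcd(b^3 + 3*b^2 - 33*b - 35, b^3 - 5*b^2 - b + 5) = b^2 - 4*b - 5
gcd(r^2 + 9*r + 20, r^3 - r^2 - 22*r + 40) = r + 5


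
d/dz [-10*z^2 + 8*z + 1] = 8 - 20*z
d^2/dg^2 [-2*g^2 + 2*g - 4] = -4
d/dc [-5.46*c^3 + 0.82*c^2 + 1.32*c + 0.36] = -16.38*c^2 + 1.64*c + 1.32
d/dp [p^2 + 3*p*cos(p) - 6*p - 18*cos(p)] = -3*p*sin(p) + 2*p + 18*sin(p) + 3*cos(p) - 6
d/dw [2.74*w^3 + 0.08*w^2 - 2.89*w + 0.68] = 8.22*w^2 + 0.16*w - 2.89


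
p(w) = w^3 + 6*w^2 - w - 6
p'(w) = 3*w^2 + 12*w - 1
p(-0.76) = -2.21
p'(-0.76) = -8.39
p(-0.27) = -5.31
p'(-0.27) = -4.02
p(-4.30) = 29.73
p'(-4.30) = 2.87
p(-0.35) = -4.96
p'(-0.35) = -4.83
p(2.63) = 51.06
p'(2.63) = 51.31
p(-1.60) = 6.86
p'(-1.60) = -12.52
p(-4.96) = 24.55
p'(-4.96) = 13.28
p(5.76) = 378.41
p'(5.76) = 167.65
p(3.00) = 72.00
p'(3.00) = 62.00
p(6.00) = 420.00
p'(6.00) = 179.00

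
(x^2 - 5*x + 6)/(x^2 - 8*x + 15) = (x - 2)/(x - 5)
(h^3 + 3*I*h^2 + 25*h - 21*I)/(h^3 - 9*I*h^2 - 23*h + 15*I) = (h + 7*I)/(h - 5*I)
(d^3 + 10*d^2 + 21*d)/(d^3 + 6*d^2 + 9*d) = (d + 7)/(d + 3)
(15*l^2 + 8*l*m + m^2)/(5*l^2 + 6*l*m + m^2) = (3*l + m)/(l + m)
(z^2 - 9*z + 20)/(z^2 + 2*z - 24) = (z - 5)/(z + 6)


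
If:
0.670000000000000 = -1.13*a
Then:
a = -0.59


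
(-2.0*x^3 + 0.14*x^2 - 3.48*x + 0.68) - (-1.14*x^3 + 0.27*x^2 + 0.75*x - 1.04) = -0.86*x^3 - 0.13*x^2 - 4.23*x + 1.72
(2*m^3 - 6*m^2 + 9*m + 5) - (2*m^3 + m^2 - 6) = -7*m^2 + 9*m + 11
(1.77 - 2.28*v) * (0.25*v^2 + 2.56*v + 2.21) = -0.57*v^3 - 5.3943*v^2 - 0.507599999999999*v + 3.9117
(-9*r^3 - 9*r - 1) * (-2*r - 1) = 18*r^4 + 9*r^3 + 18*r^2 + 11*r + 1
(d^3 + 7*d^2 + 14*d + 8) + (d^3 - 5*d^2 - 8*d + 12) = 2*d^3 + 2*d^2 + 6*d + 20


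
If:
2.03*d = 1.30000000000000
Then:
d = 0.64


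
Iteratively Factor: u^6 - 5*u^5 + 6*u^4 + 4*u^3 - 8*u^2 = (u - 2)*(u^5 - 3*u^4 + 4*u^2) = u*(u - 2)*(u^4 - 3*u^3 + 4*u) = u*(u - 2)^2*(u^3 - u^2 - 2*u) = u*(u - 2)^3*(u^2 + u) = u^2*(u - 2)^3*(u + 1)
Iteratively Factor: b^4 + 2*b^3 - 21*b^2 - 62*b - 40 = (b + 1)*(b^3 + b^2 - 22*b - 40) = (b + 1)*(b + 2)*(b^2 - b - 20) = (b - 5)*(b + 1)*(b + 2)*(b + 4)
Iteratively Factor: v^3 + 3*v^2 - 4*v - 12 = (v + 2)*(v^2 + v - 6) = (v + 2)*(v + 3)*(v - 2)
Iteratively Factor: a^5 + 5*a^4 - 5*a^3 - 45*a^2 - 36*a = (a + 1)*(a^4 + 4*a^3 - 9*a^2 - 36*a) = (a + 1)*(a + 4)*(a^3 - 9*a) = (a - 3)*(a + 1)*(a + 4)*(a^2 + 3*a) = a*(a - 3)*(a + 1)*(a + 4)*(a + 3)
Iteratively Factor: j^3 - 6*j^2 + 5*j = (j)*(j^2 - 6*j + 5) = j*(j - 5)*(j - 1)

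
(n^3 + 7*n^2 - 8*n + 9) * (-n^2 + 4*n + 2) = -n^5 - 3*n^4 + 38*n^3 - 27*n^2 + 20*n + 18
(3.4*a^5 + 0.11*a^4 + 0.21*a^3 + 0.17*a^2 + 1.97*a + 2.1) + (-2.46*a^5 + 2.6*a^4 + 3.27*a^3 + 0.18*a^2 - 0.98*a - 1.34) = 0.94*a^5 + 2.71*a^4 + 3.48*a^3 + 0.35*a^2 + 0.99*a + 0.76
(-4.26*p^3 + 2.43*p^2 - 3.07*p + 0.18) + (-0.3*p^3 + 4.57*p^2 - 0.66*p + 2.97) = -4.56*p^3 + 7.0*p^2 - 3.73*p + 3.15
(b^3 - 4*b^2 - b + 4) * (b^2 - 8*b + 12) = b^5 - 12*b^4 + 43*b^3 - 36*b^2 - 44*b + 48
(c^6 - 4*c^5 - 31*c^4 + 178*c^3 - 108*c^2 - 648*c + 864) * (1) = c^6 - 4*c^5 - 31*c^4 + 178*c^3 - 108*c^2 - 648*c + 864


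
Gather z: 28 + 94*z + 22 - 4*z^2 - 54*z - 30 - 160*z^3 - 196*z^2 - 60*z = -160*z^3 - 200*z^2 - 20*z + 20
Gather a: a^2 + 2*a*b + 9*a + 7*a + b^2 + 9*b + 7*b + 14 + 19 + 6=a^2 + a*(2*b + 16) + b^2 + 16*b + 39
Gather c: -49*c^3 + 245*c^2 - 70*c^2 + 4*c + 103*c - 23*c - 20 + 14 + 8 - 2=-49*c^3 + 175*c^2 + 84*c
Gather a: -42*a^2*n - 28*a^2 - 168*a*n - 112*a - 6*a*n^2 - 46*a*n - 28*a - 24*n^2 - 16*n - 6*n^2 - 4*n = a^2*(-42*n - 28) + a*(-6*n^2 - 214*n - 140) - 30*n^2 - 20*n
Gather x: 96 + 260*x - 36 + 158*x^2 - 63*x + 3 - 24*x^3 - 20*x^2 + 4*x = -24*x^3 + 138*x^2 + 201*x + 63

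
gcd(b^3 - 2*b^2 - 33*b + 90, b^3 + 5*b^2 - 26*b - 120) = b^2 + b - 30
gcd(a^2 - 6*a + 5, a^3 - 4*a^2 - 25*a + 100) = a - 5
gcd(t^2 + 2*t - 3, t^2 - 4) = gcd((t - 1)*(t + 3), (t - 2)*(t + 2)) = 1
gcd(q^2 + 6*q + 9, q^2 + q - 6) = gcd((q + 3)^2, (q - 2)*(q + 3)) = q + 3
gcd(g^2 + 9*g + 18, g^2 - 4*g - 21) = g + 3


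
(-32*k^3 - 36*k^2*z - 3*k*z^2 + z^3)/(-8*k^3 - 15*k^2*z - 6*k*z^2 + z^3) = (4*k + z)/(k + z)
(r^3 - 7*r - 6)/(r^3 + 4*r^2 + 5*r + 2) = (r - 3)/(r + 1)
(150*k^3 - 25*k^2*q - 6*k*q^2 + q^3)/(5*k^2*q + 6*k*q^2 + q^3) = (30*k^2 - 11*k*q + q^2)/(q*(k + q))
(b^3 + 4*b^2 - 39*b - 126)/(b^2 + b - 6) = (b^2 + b - 42)/(b - 2)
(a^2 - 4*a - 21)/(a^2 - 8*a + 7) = (a + 3)/(a - 1)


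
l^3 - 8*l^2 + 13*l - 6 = (l - 6)*(l - 1)^2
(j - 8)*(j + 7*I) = j^2 - 8*j + 7*I*j - 56*I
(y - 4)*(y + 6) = y^2 + 2*y - 24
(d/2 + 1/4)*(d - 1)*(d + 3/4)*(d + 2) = d^4/2 + 9*d^3/8 - 3*d^2/16 - 17*d/16 - 3/8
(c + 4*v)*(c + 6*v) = c^2 + 10*c*v + 24*v^2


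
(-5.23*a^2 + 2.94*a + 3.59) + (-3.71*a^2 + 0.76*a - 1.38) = -8.94*a^2 + 3.7*a + 2.21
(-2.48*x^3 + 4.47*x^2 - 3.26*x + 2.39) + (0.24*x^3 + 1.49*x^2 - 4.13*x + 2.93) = -2.24*x^3 + 5.96*x^2 - 7.39*x + 5.32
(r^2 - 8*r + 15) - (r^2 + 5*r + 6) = 9 - 13*r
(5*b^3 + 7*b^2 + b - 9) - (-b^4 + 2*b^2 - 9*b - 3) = b^4 + 5*b^3 + 5*b^2 + 10*b - 6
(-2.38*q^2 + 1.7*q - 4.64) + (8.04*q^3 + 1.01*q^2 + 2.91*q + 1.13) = 8.04*q^3 - 1.37*q^2 + 4.61*q - 3.51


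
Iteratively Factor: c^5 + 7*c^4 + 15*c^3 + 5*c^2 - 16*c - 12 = (c + 1)*(c^4 + 6*c^3 + 9*c^2 - 4*c - 12) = (c + 1)*(c + 2)*(c^3 + 4*c^2 + c - 6) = (c + 1)*(c + 2)^2*(c^2 + 2*c - 3) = (c - 1)*(c + 1)*(c + 2)^2*(c + 3)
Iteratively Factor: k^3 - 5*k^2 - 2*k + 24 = (k - 3)*(k^2 - 2*k - 8) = (k - 3)*(k + 2)*(k - 4)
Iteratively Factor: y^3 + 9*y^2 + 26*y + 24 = (y + 4)*(y^2 + 5*y + 6) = (y + 3)*(y + 4)*(y + 2)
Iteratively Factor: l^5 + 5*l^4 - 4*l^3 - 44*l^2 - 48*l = (l)*(l^4 + 5*l^3 - 4*l^2 - 44*l - 48) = l*(l + 4)*(l^3 + l^2 - 8*l - 12) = l*(l - 3)*(l + 4)*(l^2 + 4*l + 4) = l*(l - 3)*(l + 2)*(l + 4)*(l + 2)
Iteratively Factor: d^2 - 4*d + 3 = (d - 1)*(d - 3)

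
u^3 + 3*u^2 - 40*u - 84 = (u - 6)*(u + 2)*(u + 7)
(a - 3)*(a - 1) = a^2 - 4*a + 3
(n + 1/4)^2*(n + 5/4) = n^3 + 7*n^2/4 + 11*n/16 + 5/64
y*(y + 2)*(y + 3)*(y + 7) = y^4 + 12*y^3 + 41*y^2 + 42*y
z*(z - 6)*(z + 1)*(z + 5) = z^4 - 31*z^2 - 30*z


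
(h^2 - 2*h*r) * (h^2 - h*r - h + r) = h^4 - 3*h^3*r - h^3 + 2*h^2*r^2 + 3*h^2*r - 2*h*r^2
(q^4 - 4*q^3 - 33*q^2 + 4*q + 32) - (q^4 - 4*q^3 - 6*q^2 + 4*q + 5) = 27 - 27*q^2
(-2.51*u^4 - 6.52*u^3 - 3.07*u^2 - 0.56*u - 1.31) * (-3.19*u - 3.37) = 8.0069*u^5 + 29.2575*u^4 + 31.7657*u^3 + 12.1323*u^2 + 6.0661*u + 4.4147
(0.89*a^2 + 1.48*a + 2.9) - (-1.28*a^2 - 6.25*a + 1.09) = 2.17*a^2 + 7.73*a + 1.81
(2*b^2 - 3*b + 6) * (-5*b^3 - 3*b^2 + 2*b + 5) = -10*b^5 + 9*b^4 - 17*b^3 - 14*b^2 - 3*b + 30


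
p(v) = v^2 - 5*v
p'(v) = 2*v - 5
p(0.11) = -0.54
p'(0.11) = -4.78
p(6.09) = 6.64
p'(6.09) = 7.18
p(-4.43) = 41.77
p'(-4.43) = -13.86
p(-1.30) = 8.19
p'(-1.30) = -7.60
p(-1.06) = 6.42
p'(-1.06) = -7.12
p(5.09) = 0.46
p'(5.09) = 5.18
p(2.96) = -6.04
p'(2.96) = 0.92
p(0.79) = -3.33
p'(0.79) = -3.42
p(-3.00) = 24.00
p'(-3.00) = -11.00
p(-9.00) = 126.00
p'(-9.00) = -23.00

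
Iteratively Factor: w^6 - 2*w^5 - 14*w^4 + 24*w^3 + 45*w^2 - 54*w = (w - 3)*(w^5 + w^4 - 11*w^3 - 9*w^2 + 18*w) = (w - 3)*(w + 2)*(w^4 - w^3 - 9*w^2 + 9*w) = w*(w - 3)*(w + 2)*(w^3 - w^2 - 9*w + 9) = w*(w - 3)^2*(w + 2)*(w^2 + 2*w - 3) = w*(w - 3)^2*(w - 1)*(w + 2)*(w + 3)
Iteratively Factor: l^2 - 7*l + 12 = (l - 4)*(l - 3)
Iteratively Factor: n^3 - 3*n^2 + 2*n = (n)*(n^2 - 3*n + 2) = n*(n - 1)*(n - 2)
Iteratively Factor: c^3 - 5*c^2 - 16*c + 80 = (c - 5)*(c^2 - 16) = (c - 5)*(c + 4)*(c - 4)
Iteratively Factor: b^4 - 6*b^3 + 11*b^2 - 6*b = (b)*(b^3 - 6*b^2 + 11*b - 6) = b*(b - 1)*(b^2 - 5*b + 6) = b*(b - 3)*(b - 1)*(b - 2)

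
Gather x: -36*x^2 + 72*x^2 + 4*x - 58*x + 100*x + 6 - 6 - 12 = 36*x^2 + 46*x - 12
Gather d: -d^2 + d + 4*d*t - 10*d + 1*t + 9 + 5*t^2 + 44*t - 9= -d^2 + d*(4*t - 9) + 5*t^2 + 45*t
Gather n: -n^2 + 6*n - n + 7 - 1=-n^2 + 5*n + 6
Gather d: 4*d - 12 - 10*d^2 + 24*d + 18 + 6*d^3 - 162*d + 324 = 6*d^3 - 10*d^2 - 134*d + 330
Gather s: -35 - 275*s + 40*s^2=40*s^2 - 275*s - 35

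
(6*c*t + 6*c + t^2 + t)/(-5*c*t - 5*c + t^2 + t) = (6*c + t)/(-5*c + t)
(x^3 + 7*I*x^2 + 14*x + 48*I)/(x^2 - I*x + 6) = x + 8*I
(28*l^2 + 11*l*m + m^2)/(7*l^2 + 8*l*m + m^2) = (4*l + m)/(l + m)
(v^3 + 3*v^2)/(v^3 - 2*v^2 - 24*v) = v*(v + 3)/(v^2 - 2*v - 24)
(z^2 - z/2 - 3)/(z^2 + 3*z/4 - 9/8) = 4*(z - 2)/(4*z - 3)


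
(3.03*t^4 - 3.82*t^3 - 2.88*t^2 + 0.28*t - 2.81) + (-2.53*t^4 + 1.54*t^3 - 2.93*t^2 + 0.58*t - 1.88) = 0.5*t^4 - 2.28*t^3 - 5.81*t^2 + 0.86*t - 4.69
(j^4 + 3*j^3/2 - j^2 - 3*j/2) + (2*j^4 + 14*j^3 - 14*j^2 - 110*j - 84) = 3*j^4 + 31*j^3/2 - 15*j^2 - 223*j/2 - 84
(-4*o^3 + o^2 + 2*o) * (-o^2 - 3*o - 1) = 4*o^5 + 11*o^4 - o^3 - 7*o^2 - 2*o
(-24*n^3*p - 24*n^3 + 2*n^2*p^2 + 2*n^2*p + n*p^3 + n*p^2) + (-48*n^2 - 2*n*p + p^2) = -24*n^3*p - 24*n^3 + 2*n^2*p^2 + 2*n^2*p - 48*n^2 + n*p^3 + n*p^2 - 2*n*p + p^2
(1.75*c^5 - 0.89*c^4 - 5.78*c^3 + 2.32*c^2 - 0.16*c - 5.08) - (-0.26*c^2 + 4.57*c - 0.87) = 1.75*c^5 - 0.89*c^4 - 5.78*c^3 + 2.58*c^2 - 4.73*c - 4.21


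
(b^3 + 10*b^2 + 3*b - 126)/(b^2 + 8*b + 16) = (b^3 + 10*b^2 + 3*b - 126)/(b^2 + 8*b + 16)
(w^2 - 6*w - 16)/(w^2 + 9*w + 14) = (w - 8)/(w + 7)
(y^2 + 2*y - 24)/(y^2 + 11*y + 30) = (y - 4)/(y + 5)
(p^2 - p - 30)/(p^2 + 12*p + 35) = (p - 6)/(p + 7)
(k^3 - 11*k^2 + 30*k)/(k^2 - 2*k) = (k^2 - 11*k + 30)/(k - 2)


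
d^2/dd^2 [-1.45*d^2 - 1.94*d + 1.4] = -2.90000000000000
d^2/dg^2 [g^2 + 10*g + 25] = 2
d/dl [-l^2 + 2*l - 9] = 2 - 2*l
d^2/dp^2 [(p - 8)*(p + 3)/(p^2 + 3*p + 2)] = 4*(-4*p^3 - 39*p^2 - 93*p - 67)/(p^6 + 9*p^5 + 33*p^4 + 63*p^3 + 66*p^2 + 36*p + 8)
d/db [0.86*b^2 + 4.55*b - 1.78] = 1.72*b + 4.55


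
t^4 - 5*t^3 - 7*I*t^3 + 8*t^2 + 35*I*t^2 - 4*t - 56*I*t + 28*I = (t - 2)^2*(t - 1)*(t - 7*I)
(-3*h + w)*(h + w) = -3*h^2 - 2*h*w + w^2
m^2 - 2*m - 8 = (m - 4)*(m + 2)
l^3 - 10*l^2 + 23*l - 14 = (l - 7)*(l - 2)*(l - 1)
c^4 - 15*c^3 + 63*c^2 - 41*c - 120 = (c - 8)*(c - 5)*(c - 3)*(c + 1)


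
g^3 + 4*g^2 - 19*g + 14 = (g - 2)*(g - 1)*(g + 7)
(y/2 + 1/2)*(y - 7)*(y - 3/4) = y^3/2 - 27*y^2/8 - 5*y/4 + 21/8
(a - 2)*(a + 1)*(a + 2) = a^3 + a^2 - 4*a - 4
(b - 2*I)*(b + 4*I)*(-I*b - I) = -I*b^3 + 2*b^2 - I*b^2 + 2*b - 8*I*b - 8*I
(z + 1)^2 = z^2 + 2*z + 1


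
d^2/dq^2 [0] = 0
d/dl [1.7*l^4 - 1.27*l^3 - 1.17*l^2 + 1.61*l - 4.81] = 6.8*l^3 - 3.81*l^2 - 2.34*l + 1.61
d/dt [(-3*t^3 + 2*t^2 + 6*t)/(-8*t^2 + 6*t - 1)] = (24*t^4 - 36*t^3 + 69*t^2 - 4*t - 6)/(64*t^4 - 96*t^3 + 52*t^2 - 12*t + 1)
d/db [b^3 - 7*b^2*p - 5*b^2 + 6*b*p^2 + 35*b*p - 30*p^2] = 3*b^2 - 14*b*p - 10*b + 6*p^2 + 35*p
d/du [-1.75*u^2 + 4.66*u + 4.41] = 4.66 - 3.5*u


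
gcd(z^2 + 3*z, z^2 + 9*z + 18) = z + 3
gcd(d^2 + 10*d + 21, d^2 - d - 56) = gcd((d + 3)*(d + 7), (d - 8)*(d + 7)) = d + 7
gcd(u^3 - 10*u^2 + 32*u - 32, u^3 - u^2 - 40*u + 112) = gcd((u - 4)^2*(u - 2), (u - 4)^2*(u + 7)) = u^2 - 8*u + 16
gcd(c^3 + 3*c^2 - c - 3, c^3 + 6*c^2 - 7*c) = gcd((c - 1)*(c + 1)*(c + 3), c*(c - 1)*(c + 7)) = c - 1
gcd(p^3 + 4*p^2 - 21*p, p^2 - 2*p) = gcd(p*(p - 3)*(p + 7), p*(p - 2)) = p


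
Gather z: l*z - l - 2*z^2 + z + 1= -l - 2*z^2 + z*(l + 1) + 1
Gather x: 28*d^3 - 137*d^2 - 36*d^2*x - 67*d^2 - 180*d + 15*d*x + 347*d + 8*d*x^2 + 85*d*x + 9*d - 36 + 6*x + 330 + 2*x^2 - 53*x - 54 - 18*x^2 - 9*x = 28*d^3 - 204*d^2 + 176*d + x^2*(8*d - 16) + x*(-36*d^2 + 100*d - 56) + 240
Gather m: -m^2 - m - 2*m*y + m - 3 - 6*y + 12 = -m^2 - 2*m*y - 6*y + 9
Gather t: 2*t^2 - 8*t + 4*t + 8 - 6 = 2*t^2 - 4*t + 2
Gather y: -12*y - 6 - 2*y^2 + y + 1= -2*y^2 - 11*y - 5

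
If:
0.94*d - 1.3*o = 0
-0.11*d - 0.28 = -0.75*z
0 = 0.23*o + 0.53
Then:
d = -3.19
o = -2.30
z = -0.09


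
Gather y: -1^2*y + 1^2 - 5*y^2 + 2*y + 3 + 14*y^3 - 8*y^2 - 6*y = 14*y^3 - 13*y^2 - 5*y + 4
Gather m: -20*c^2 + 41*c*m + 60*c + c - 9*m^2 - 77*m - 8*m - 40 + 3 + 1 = -20*c^2 + 61*c - 9*m^2 + m*(41*c - 85) - 36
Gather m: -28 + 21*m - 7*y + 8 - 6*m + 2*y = 15*m - 5*y - 20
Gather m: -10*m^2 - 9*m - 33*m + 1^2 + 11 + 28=-10*m^2 - 42*m + 40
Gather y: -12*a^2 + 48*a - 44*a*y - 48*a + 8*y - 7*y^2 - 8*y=-12*a^2 - 44*a*y - 7*y^2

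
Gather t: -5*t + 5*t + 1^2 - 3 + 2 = 0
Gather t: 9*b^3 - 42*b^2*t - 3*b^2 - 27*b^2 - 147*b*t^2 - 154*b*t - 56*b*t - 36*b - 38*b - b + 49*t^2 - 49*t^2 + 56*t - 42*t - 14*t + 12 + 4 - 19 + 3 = 9*b^3 - 30*b^2 - 147*b*t^2 - 75*b + t*(-42*b^2 - 210*b)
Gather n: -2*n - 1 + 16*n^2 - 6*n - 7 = 16*n^2 - 8*n - 8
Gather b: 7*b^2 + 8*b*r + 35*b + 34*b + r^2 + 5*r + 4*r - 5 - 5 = 7*b^2 + b*(8*r + 69) + r^2 + 9*r - 10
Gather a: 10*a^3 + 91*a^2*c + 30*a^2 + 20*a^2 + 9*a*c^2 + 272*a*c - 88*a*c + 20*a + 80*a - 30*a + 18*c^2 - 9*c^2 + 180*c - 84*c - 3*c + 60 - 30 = 10*a^3 + a^2*(91*c + 50) + a*(9*c^2 + 184*c + 70) + 9*c^2 + 93*c + 30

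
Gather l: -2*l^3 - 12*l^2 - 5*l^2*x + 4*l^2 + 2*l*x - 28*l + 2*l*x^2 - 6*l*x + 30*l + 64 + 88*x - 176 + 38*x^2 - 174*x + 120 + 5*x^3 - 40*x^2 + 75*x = -2*l^3 + l^2*(-5*x - 8) + l*(2*x^2 - 4*x + 2) + 5*x^3 - 2*x^2 - 11*x + 8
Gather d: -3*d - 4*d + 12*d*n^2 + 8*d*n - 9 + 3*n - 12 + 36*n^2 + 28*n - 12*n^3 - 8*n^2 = d*(12*n^2 + 8*n - 7) - 12*n^3 + 28*n^2 + 31*n - 21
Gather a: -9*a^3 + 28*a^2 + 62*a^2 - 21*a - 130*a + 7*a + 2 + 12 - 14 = -9*a^3 + 90*a^2 - 144*a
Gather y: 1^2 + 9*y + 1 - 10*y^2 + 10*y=-10*y^2 + 19*y + 2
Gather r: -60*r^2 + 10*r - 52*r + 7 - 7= -60*r^2 - 42*r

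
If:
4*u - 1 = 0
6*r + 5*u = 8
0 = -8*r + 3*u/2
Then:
No Solution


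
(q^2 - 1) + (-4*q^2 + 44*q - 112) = -3*q^2 + 44*q - 113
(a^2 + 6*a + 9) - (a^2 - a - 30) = 7*a + 39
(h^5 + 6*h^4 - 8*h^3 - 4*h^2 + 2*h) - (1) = h^5 + 6*h^4 - 8*h^3 - 4*h^2 + 2*h - 1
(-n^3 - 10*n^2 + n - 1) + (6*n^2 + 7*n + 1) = -n^3 - 4*n^2 + 8*n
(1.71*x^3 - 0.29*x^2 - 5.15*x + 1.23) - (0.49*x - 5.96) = 1.71*x^3 - 0.29*x^2 - 5.64*x + 7.19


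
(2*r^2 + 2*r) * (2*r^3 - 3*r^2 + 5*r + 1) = 4*r^5 - 2*r^4 + 4*r^3 + 12*r^2 + 2*r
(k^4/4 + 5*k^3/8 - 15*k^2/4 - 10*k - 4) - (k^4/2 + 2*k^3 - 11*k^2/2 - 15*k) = -k^4/4 - 11*k^3/8 + 7*k^2/4 + 5*k - 4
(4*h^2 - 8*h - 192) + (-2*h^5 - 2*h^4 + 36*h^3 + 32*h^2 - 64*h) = -2*h^5 - 2*h^4 + 36*h^3 + 36*h^2 - 72*h - 192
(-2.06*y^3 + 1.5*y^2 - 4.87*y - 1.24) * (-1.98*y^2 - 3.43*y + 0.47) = 4.0788*y^5 + 4.0958*y^4 + 3.5294*y^3 + 19.8643*y^2 + 1.9643*y - 0.5828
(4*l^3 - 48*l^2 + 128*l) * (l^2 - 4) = 4*l^5 - 48*l^4 + 112*l^3 + 192*l^2 - 512*l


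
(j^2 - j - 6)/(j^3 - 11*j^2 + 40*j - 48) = (j + 2)/(j^2 - 8*j + 16)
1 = 1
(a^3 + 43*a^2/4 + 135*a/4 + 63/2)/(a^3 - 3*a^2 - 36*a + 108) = (4*a^2 + 19*a + 21)/(4*(a^2 - 9*a + 18))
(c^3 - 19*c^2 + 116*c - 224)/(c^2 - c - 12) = (c^2 - 15*c + 56)/(c + 3)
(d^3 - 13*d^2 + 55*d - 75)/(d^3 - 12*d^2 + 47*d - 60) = (d - 5)/(d - 4)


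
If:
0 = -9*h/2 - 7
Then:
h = -14/9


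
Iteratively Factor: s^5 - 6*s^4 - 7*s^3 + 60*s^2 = (s - 5)*(s^4 - s^3 - 12*s^2) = s*(s - 5)*(s^3 - s^2 - 12*s) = s*(s - 5)*(s + 3)*(s^2 - 4*s) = s^2*(s - 5)*(s + 3)*(s - 4)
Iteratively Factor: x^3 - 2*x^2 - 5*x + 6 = (x - 1)*(x^2 - x - 6) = (x - 3)*(x - 1)*(x + 2)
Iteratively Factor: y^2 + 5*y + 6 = (y + 2)*(y + 3)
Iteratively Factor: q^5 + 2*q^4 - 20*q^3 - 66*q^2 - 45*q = (q)*(q^4 + 2*q^3 - 20*q^2 - 66*q - 45) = q*(q + 1)*(q^3 + q^2 - 21*q - 45) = q*(q + 1)*(q + 3)*(q^2 - 2*q - 15) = q*(q + 1)*(q + 3)^2*(q - 5)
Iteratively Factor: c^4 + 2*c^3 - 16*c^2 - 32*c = (c + 4)*(c^3 - 2*c^2 - 8*c) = (c - 4)*(c + 4)*(c^2 + 2*c) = c*(c - 4)*(c + 4)*(c + 2)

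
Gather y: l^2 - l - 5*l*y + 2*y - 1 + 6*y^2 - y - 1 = l^2 - l + 6*y^2 + y*(1 - 5*l) - 2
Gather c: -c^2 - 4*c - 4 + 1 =-c^2 - 4*c - 3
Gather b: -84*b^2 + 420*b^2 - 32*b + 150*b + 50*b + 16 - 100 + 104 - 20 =336*b^2 + 168*b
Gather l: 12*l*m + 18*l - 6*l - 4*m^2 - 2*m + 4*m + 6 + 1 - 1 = l*(12*m + 12) - 4*m^2 + 2*m + 6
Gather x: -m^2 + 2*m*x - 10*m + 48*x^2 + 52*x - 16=-m^2 - 10*m + 48*x^2 + x*(2*m + 52) - 16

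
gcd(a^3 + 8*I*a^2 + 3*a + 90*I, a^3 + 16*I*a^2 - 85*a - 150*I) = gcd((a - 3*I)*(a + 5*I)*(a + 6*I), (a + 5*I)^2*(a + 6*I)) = a^2 + 11*I*a - 30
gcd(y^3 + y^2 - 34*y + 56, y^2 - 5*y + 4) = y - 4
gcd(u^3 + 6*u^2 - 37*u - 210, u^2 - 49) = u + 7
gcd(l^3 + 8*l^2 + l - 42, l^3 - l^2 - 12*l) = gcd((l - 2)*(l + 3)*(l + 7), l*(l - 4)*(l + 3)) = l + 3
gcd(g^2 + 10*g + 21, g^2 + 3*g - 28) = g + 7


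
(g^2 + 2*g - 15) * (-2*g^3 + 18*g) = -2*g^5 - 4*g^4 + 48*g^3 + 36*g^2 - 270*g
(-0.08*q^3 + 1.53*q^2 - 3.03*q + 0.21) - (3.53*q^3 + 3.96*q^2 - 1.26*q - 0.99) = -3.61*q^3 - 2.43*q^2 - 1.77*q + 1.2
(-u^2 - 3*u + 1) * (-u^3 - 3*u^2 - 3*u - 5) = u^5 + 6*u^4 + 11*u^3 + 11*u^2 + 12*u - 5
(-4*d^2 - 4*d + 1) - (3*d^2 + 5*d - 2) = -7*d^2 - 9*d + 3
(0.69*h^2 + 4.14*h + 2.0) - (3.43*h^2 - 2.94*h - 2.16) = -2.74*h^2 + 7.08*h + 4.16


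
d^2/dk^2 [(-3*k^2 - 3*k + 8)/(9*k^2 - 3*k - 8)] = 24*(-27*k^3 + 108*k^2 - 108*k + 44)/(729*k^6 - 729*k^5 - 1701*k^4 + 1269*k^3 + 1512*k^2 - 576*k - 512)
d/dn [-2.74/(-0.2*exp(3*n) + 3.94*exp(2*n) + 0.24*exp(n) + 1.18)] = (-1.644*exp(2*n) + 21.5912*exp(n) + 0.6576)*exp(n)/(-0.2*exp(3*n) + 3.94*exp(2*n) + 0.24*exp(n) + 1.18)^2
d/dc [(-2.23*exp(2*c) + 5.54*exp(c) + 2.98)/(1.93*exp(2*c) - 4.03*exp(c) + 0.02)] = (-1.7053*exp(2*c) - 11.592*exp(c) + 12.1202)*exp(c)/(3.7249*exp(4*c) - 15.5558*exp(3*c) + 16.3181*exp(2*c) - 0.1612*exp(c) + 0.0004)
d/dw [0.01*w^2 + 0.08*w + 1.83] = 0.02*w + 0.08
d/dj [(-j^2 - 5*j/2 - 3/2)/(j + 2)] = (-j^2 - 4*j - 7/2)/(j^2 + 4*j + 4)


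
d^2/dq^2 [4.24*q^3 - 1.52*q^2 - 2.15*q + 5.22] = 25.44*q - 3.04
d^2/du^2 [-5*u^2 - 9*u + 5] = -10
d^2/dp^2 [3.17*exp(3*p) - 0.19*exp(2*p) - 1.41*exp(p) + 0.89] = (28.53*exp(2*p) - 0.76*exp(p) - 1.41)*exp(p)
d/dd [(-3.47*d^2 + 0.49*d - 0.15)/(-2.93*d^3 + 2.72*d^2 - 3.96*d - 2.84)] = (-10.1671*d^4 + 2.8714*d^3 + 11.0899*d^2 + 20.5256*d - 1.9856)/(8.5849*d^6 - 15.9392*d^5 + 30.604*d^4 - 4.9*d^3 + 0.231999999999999*d^2 + 22.4928*d + 8.0656)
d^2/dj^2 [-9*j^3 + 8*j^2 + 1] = 16 - 54*j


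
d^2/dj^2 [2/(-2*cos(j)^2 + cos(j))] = 2*(4*(1 - cos(2*j))^2 + 15*cos(j)/2 + 9*cos(2*j)/2 - 3*cos(3*j)/2 - 27/2)/((2*cos(j) - 1)^3*cos(j)^3)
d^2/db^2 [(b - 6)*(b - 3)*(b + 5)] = 6*b - 8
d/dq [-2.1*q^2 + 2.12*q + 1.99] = 2.12 - 4.2*q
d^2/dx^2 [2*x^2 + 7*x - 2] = 4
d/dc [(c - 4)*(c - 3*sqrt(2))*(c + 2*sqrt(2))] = 3*c^2 - 8*c - 2*sqrt(2)*c - 12 + 4*sqrt(2)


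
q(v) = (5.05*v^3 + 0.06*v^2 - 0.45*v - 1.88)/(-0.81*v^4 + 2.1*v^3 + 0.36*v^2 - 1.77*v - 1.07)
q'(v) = (15.15*v^2 + 0.12*v - 0.45)/(-0.81*v^4 + 2.1*v^3 + 0.36*v^2 - 1.77*v - 1.07) + (3.24*v^3 - 6.3*v^2 - 0.72*v + 1.77)*(5.05*v^3 + 0.06*v^2 - 0.45*v - 1.88)/(-0.81*v^4 + 2.1*v^3 + 0.36*v^2 - 1.77*v - 1.07)^2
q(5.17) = -2.40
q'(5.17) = 0.91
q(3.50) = -6.22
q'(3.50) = 5.64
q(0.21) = 1.37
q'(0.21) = -1.50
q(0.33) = 1.19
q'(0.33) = -1.54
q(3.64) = -5.52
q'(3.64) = 4.49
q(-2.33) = 1.42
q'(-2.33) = 0.44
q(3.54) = -6.00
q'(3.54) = 5.27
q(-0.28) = 3.11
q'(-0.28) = -8.51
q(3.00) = -11.09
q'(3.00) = 16.67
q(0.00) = 1.76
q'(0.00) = -2.49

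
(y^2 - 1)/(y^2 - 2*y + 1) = (y + 1)/(y - 1)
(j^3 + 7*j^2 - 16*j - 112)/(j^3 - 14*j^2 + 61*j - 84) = (j^2 + 11*j + 28)/(j^2 - 10*j + 21)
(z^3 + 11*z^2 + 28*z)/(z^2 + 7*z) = z + 4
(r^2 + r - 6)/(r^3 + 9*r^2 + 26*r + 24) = (r - 2)/(r^2 + 6*r + 8)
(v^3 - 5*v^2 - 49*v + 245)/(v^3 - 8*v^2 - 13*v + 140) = (v + 7)/(v + 4)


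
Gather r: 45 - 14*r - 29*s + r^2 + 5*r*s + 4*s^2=r^2 + r*(5*s - 14) + 4*s^2 - 29*s + 45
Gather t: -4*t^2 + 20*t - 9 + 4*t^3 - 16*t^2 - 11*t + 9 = 4*t^3 - 20*t^2 + 9*t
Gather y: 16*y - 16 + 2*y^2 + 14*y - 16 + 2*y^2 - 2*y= 4*y^2 + 28*y - 32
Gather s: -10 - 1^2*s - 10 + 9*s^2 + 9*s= 9*s^2 + 8*s - 20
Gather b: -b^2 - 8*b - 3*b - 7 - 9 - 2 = -b^2 - 11*b - 18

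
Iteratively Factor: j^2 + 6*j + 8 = (j + 4)*(j + 2)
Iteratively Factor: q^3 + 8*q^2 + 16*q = (q)*(q^2 + 8*q + 16) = q*(q + 4)*(q + 4)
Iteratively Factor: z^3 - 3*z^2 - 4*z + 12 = (z - 2)*(z^2 - z - 6) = (z - 2)*(z + 2)*(z - 3)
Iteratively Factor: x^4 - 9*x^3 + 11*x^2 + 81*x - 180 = (x - 3)*(x^3 - 6*x^2 - 7*x + 60) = (x - 4)*(x - 3)*(x^2 - 2*x - 15) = (x - 5)*(x - 4)*(x - 3)*(x + 3)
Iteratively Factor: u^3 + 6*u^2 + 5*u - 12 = (u - 1)*(u^2 + 7*u + 12) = (u - 1)*(u + 4)*(u + 3)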